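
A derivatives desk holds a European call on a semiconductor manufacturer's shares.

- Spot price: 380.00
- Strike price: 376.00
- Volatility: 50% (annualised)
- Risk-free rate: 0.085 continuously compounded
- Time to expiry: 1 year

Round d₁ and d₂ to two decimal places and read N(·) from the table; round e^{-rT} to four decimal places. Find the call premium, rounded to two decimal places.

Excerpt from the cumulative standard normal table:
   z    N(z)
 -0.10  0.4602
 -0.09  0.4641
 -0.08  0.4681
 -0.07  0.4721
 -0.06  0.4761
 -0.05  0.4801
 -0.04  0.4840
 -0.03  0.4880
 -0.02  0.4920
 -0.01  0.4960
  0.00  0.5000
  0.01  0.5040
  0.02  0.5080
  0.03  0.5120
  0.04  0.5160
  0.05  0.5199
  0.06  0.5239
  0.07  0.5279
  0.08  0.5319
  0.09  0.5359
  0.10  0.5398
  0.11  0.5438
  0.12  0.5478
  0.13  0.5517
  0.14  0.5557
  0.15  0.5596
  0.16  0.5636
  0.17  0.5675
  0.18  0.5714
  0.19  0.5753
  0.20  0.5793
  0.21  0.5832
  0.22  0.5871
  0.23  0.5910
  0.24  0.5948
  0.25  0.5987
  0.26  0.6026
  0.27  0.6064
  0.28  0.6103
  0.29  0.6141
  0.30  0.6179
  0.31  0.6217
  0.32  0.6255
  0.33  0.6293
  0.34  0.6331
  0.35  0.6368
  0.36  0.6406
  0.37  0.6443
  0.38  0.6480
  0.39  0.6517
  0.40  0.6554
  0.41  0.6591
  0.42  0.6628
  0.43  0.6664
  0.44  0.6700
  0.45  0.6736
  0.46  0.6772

T = 1;  σ√T = 0.5000
d₁ = [ln(380/376) + (0.085 + ½·0.5²)·1] / (σ√T) = (0.0106 + 0.2100) / 0.5000 = 0.4412 which rounds to 0.44
d₂ = 0.4412 − 0.5000 = -0.0588 which rounds to -0.06
e^(−rT) = e^(−0.085·1) = 0.9185
N(d₁) = N(0.44) = 0.6700;  N(d₂) = N(-0.06) = 0.4761
C = 380·0.6700 − 376·0.9185·0.4761 = 254.6000 − 164.4240 = 90.1760

90.18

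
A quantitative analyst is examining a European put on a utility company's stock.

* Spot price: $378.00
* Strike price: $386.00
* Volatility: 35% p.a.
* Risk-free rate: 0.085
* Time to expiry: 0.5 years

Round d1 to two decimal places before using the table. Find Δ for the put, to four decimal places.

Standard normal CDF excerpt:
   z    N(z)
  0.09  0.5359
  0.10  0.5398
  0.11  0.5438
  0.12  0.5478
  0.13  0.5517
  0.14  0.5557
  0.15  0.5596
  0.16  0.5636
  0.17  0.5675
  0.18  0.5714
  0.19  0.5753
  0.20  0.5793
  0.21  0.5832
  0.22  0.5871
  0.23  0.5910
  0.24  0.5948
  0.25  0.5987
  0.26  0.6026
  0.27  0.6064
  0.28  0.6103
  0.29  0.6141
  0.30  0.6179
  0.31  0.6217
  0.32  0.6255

σ√T = 0.35·√0.5 = 0.2475
d₁ = [ln(378/386) + (0.085 + 0.35²/2)·0.5] / 0.2475 = [-0.0209 + 0.0731] / 0.2475 = 0.2108 ≈ 0.21
N(d₁) = N(0.21) = 0.5832
Δ_put = N(d₁) − 1 = 0.5832 − 1 = -0.4168

-0.4168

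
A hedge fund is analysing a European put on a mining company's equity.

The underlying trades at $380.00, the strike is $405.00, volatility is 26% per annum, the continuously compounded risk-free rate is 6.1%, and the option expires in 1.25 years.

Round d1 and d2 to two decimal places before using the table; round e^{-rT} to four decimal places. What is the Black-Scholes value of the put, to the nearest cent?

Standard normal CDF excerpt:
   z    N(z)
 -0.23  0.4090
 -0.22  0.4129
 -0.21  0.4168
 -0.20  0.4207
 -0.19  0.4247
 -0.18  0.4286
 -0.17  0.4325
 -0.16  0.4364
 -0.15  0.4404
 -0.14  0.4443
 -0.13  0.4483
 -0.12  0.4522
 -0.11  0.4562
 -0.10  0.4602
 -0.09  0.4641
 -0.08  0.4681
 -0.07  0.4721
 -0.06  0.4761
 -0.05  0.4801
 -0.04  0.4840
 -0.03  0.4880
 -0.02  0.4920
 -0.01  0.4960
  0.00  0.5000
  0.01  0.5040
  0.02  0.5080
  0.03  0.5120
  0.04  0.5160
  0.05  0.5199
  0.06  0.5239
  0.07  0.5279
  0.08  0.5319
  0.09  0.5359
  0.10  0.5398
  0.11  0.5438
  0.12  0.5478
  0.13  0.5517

$41.19

T = 1.25;  σ√T = 0.2907
d₁ = [ln(380/405) + (0.061 + ½·0.26²)·1.25] / (σ√T) = (-0.0637 + 0.1185) / 0.2907 = 0.1885 ⇒ 0.19
d₂ = 0.1885 − 0.2907 = -0.1022 ⇒ -0.10
e^(−rT) = e^(−0.061·1.25) = 0.9266
P = 405·0.9266·N(0.10) − 380·N(-0.19) = 405·0.9266·0.5398 − 380·0.4247 = 202.5724 − 161.3860 = 41.1864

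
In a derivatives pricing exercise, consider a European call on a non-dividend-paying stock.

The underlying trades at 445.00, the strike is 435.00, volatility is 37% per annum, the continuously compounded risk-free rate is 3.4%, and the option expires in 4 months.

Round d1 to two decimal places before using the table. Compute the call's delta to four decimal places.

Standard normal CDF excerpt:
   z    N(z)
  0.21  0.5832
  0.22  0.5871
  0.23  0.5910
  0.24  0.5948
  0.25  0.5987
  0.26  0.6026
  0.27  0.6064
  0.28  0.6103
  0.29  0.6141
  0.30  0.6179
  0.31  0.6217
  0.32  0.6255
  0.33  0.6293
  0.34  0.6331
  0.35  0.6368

σ√T = 0.37 × 0.5774 = 0.2136
d₁ = [ln(445/435) + (0.034 + ½·0.37²)·0.3333] / (σ√T) = (0.0227 + 0.0341) / 0.2136 = 0.2663 ⇒ 0.27
N(d₁) = N(0.27) = 0.6064
Δ_call = N(d₁) = 0.6064

0.6064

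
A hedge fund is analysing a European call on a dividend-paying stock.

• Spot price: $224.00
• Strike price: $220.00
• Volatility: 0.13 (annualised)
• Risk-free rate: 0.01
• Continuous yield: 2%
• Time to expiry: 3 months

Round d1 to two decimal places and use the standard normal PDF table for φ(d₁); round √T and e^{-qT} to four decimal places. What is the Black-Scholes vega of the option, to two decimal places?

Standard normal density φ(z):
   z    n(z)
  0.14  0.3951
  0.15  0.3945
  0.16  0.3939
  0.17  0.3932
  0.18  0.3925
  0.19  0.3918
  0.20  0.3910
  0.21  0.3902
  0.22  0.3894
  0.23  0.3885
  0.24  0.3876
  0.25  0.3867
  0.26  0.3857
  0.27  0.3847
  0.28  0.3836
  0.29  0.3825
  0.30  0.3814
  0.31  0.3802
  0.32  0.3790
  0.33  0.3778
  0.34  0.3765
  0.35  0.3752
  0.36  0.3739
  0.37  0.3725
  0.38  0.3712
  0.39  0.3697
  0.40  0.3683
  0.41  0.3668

σ√T = 0.13·√0.25 = 0.0650
d₁ = [ln(224/220) + (0.01 − 0.02 + 0.13²/2)·0.25] / 0.0650 = [0.0180 − 0.0004] / 0.0650 = 0.2712 ⇒ 0.27
√T = √0.25 = 0.5000
φ(d₁) = φ(0.27) = 0.3847
e^(−qT) = e^(−0.02·0.25) = 0.9950
vega = S·e^(−qT)·φ(d₁)·√T = 224·0.9950·0.3847·0.5000 = 42.8710
(Vega is the same for a European call and put with the same parameters.)

42.87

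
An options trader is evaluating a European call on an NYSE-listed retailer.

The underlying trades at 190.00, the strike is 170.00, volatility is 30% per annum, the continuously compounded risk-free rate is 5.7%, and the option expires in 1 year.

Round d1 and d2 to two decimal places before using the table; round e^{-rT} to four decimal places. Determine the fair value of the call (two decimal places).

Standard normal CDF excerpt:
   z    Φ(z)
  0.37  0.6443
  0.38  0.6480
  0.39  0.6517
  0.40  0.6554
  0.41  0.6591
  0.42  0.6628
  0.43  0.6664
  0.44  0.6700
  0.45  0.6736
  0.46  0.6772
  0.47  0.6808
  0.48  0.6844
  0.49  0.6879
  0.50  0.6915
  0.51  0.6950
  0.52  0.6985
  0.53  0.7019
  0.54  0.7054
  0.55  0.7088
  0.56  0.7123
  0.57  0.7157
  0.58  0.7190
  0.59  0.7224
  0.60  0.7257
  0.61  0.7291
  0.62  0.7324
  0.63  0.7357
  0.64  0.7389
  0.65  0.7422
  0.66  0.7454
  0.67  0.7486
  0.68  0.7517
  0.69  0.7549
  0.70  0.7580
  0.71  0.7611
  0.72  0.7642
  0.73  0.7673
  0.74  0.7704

38.77

T = 1;  σ√T = 0.3000
d₁ = [ln(190/170) + (0.057 + 0.3²/2)·1] / 0.3000 = [0.1112 + 0.1020] / 0.3000 = 0.7108 ≈ 0.71
d₂ = d₁ − σ√T = 0.7108 − 0.3000 = 0.4108 ≈ 0.41
exp(−rT) = exp(−0.057·1) = 0.9446
N(d₁) = N(0.71) = 0.7611;  N(d₂) = N(0.41) = 0.6591
C = 190·0.7611 − 170·0.9446·0.6591 = 144.6090 − 105.8396 = 38.7694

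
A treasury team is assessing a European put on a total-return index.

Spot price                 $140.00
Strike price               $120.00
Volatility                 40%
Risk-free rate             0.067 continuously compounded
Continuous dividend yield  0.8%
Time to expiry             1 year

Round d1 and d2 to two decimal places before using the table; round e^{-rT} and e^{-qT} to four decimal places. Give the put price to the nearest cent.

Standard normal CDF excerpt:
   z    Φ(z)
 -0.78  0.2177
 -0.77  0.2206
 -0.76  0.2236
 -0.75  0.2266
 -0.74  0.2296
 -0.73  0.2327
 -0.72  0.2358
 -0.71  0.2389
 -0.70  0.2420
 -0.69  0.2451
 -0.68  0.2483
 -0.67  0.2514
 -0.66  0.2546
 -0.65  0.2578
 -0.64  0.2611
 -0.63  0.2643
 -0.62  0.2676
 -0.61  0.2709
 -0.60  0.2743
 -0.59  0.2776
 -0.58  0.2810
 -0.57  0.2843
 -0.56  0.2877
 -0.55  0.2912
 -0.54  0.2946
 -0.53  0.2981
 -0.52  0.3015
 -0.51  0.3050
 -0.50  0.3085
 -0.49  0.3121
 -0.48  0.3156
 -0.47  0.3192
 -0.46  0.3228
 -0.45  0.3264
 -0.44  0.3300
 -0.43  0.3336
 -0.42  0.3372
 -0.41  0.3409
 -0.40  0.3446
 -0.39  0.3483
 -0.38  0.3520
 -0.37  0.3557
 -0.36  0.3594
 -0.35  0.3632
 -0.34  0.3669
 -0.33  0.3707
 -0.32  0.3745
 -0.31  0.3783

σ√T = 0.4 × 1.0000 = 0.4000
ln(S/K) + (r − q + σ²/2)T = ln(140/120) + (0.067 − 0.008 + 0.4²/2)·1 = 0.1542 + 0.1390 = 0.2932
d₁ = 0.2932 / 0.4000 = 0.7329 → 0.73
d₂ = d₁ − σ√T = 0.7329 − 0.4000 = 0.3329 → 0.33
exp(−qT) = exp(−0.008·1) = 0.9920;  exp(−rT) = exp(−0.067·1) = 0.9352
P = 120·0.9352·N(-0.33) − 140·0.9920·N(-0.73) = 120·0.9352·0.3707 − 140·0.9920·0.2327 = 41.6014 − 32.3174 = 9.2841

$9.28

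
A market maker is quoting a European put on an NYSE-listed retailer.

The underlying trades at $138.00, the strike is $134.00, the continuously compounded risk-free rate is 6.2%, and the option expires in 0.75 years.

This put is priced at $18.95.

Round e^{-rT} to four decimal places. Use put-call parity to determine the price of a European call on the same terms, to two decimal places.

e^(−rT) = e^(−0.062·0.75) = 0.9546
Put-call parity: C − P = S − K·e^(−rT) = 138 − 134·0.9546 = 138 − 127.9164 = 10.0836
C = P + (C − P) = 18.95 + (10.0836) = 29.0336

$29.03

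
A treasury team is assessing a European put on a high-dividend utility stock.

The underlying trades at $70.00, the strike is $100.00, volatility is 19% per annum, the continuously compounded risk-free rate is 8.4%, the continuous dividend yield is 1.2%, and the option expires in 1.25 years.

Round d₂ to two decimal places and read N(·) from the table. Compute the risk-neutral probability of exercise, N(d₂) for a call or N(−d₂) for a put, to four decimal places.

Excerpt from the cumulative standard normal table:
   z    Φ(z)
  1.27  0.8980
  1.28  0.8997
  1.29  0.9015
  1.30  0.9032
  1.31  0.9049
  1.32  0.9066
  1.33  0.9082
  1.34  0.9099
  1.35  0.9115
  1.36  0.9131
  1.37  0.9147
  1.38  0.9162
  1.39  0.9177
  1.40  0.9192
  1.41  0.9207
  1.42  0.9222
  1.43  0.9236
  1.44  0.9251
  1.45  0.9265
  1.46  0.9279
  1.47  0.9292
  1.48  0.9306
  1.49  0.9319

0.9131

T = 1.25;  σ√T = 0.2124
d₁ = [ln(70/100) + (0.084 − 0.012 + ½·0.19²)·1.25] / (σ√T) = (-0.3567 + 0.1126) / 0.2124 = -1.1492 ⇒ -1.15
d₂ = -1.1492 − 0.2124 = -1.3616 ⇒ -1.36
Pr(exercise) under Q = N(−d₂) = N(1.36) = 0.9131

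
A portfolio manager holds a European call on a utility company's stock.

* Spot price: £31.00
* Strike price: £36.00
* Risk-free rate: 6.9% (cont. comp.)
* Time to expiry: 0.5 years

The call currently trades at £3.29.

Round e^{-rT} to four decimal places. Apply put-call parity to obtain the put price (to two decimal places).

£7.07

exp(−rT) = exp(−0.069·0.5) = 0.9661
Put-call parity: C − P = S − K·e^(−rT) = 31 − 36·0.9661 = 31 − 34.7796 = -3.7796
P = C − (C − P) = 3.29 − (-3.7796) = 7.0696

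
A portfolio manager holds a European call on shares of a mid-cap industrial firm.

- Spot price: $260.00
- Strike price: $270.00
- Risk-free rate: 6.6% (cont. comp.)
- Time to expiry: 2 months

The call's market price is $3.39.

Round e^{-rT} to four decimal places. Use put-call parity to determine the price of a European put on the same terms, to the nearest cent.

$10.45

e^(−rT) = e^(−0.066·0.1667) = 0.9891
Put-call parity: C − P = S − K·e^(−rT) = 260 − 270·0.9891 = 260 − 267.0570 = -7.0570
P = C − (C − P) = 3.39 − (-7.0570) = 10.4470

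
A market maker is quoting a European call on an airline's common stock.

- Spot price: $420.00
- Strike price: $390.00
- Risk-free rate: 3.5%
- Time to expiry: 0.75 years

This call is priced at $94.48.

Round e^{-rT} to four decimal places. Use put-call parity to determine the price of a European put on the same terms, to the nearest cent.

$54.38

exp(−rT) = exp(−0.035·0.75) = 0.9741
Put-call parity: C − P = S − K·e^(−rT) = 420 − 390·0.9741 = 420 − 379.8990 = 40.1010
P = C − (C − P) = 94.48 − (40.1010) = 54.3790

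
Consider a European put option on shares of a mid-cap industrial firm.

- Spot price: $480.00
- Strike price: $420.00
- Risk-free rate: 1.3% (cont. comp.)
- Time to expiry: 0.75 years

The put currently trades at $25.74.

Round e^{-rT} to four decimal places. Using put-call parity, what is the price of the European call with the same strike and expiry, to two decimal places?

exp(−rT) = exp(−0.013·0.75) = 0.9903
Put-call parity: C − P = S − K·e^(−rT) = 480 − 420·0.9903 = 480 − 415.9260 = 64.0740
C = P + (C − P) = 25.74 + (64.0740) = 89.8140

$89.81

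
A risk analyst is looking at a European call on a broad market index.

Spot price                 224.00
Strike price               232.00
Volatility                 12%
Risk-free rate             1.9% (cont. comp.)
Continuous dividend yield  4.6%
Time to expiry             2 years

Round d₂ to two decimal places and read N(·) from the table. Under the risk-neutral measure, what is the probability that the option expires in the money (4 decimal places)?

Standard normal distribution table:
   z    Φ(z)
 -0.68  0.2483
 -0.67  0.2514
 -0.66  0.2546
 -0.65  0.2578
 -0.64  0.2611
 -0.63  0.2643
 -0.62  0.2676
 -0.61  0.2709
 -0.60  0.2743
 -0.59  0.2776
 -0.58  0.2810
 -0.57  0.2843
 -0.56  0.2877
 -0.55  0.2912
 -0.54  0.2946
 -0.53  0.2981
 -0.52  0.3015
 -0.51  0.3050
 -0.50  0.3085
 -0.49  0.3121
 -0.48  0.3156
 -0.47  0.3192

σ√T = 0.12 × 1.4142 = 0.1697
ln(S/K) + (r − q + σ²/2)T = ln(224/232) + (0.019 − 0.046 + 0.12²/2)·2 = -0.0351 − 0.0396 = -0.0747
d₁ = -0.0747 / 0.1697 = -0.4401 ≈ -0.44
d₂ = d₁ − σ√T = -0.4401 − 0.1697 = -0.6098 ≈ -0.61
Risk-neutral Pr[S_T > K] = N(d₂) = N(-0.61) = 0.2709

0.2709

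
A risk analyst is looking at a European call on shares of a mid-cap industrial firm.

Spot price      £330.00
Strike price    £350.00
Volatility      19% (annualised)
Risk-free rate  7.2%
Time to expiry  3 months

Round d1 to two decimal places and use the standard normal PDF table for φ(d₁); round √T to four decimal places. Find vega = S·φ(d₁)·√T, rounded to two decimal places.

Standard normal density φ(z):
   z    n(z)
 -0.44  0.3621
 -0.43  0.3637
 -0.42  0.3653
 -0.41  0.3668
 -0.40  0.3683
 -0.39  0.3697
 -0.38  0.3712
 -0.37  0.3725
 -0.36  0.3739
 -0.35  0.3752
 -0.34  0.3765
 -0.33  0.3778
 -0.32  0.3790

61.25

σ√T = 0.19 × 0.5000 = 0.0950
d₁ = [ln(330/350) + (0.072 + 0.19²/2)·0.25] / 0.0950 = [-0.0588 + 0.0225] / 0.0950 = -0.3824 ⇒ -0.38
√T = √0.25 = 0.5000
φ(d₁) = φ(-0.38) = 0.3712
vega = S·φ(d₁)·√T = 330·0.3712·0.5000 = 61.2480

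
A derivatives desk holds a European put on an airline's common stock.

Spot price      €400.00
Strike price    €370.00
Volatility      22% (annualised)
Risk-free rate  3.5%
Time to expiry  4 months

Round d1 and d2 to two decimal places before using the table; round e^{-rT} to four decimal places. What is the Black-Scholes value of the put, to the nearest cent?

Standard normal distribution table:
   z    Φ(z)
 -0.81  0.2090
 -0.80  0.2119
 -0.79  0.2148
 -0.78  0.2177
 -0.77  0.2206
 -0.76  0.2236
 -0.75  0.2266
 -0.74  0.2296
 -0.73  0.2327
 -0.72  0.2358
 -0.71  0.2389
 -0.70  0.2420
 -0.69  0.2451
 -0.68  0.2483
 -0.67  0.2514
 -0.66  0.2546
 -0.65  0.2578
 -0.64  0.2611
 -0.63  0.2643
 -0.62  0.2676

σ√T = 0.22·√0.3333 = 0.1270
ln(S/K) + (r + σ²/2)T = ln(400/370) + (0.035 + 0.22²/2)·0.3333 = 0.0780 + 0.0197 = 0.0977
d₁ = 0.0977 / 0.1270 = 0.7691 ≈ 0.77
d₂ = d₁ − σ√T = 0.7691 − 0.1270 = 0.6421 ≈ 0.64
e^(−rT) = e^(−0.035·0.3333) = 0.9884
N(−d₂) = N(-0.64) = 0.2611;  N(−d₁) = N(-0.77) = 0.2206
P = 370·0.9884·0.2611 − 400·0.2206 = 95.4864 − 88.2400 = 7.2464

€7.25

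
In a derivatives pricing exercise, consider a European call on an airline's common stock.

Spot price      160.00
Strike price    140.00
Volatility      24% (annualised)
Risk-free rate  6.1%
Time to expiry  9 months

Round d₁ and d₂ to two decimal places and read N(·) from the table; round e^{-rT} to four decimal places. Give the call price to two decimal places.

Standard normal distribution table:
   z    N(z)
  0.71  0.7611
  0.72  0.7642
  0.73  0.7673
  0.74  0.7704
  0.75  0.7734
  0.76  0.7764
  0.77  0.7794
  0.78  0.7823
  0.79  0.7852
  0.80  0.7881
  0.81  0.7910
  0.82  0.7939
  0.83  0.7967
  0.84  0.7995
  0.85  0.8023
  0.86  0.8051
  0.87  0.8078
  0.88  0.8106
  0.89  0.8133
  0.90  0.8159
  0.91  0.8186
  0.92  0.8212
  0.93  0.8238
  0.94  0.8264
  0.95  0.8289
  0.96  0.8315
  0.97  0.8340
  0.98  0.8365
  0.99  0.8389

29.60

σ√T = 0.24 × 0.8660 = 0.2078
d₁ = [ln(160/140) + (0.061 + ½·0.24²)·0.75] / (σ√T) = (0.1335 + 0.0673) / 0.2078 = 0.9665 → 0.97
d₂ = 0.9665 − 0.2078 = 0.7586 → 0.76
e^(−rT) = e^(−0.061·0.75) = 0.9553
N(d₁) = N(0.97) = 0.8340;  N(d₂) = N(0.76) = 0.7764
C = 160·0.8340 − 140·0.9553·0.7764 = 133.4400 − 103.8373 = 29.6027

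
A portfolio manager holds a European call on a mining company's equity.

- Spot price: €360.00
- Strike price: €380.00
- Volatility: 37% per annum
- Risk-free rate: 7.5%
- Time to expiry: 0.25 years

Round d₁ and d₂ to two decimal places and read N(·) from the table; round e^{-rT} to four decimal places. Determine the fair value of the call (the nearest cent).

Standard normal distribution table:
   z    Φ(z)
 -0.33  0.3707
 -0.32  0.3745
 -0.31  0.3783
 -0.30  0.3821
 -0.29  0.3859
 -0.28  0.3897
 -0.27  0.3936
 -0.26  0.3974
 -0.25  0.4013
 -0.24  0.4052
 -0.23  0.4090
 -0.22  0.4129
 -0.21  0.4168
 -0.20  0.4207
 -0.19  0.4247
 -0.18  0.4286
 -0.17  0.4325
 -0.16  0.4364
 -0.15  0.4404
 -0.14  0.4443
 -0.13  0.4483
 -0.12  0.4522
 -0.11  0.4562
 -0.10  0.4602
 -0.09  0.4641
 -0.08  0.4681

€20.34

T = 0.25;  σ√T = 0.1850
d₁ = [ln(360/380) + (0.075 + 0.37²/2)·0.25] / 0.1850 = [-0.0541 + 0.0359] / 0.1850 = -0.0984 ⇒ -0.10
d₂ = d₁ − σ√T = -0.0984 − 0.1850 = -0.2834 ⇒ -0.28
e^(−rT) = e^(−0.075·0.25) = 0.9814
N(d₁) = N(-0.10) = 0.4602;  N(d₂) = N(-0.28) = 0.3897
C = 360·0.4602 − 380·0.9814·0.3897 = 165.6720 − 145.3316 = 20.3404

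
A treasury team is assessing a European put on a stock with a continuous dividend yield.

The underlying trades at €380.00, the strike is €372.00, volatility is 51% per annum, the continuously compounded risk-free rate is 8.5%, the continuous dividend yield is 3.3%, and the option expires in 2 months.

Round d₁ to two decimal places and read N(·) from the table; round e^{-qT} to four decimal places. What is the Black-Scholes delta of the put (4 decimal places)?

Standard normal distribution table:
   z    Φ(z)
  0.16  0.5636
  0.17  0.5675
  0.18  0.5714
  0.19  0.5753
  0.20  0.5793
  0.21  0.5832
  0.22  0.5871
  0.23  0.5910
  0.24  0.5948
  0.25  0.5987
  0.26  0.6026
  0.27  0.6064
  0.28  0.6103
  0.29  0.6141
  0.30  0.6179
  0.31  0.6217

-0.3991

T = 0.1667;  σ√T = 0.2082
d₁ = [ln(380/372) + (0.085 − 0.033 + ½·0.51²)·0.1667] / (σ√T) = (0.0213 + 0.0303) / 0.2082 = 0.2479 → 0.25
N(d₁) = N(0.25) = 0.5987
Δ_put = exp(−qT)·(N(d₁) − 1) = 0.9945·(0.5987 − 1) = -0.3991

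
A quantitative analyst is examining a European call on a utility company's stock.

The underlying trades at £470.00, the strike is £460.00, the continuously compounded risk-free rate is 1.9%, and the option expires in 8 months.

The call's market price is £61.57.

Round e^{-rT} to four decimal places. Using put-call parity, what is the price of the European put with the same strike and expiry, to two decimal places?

£45.77

e^(−rT) = e^(−0.019·0.6667) = 0.9874
Put-call parity: C − P = S − K·e^(−rT) = 470 − 460·0.9874 = 470 − 454.2040 = 15.7960
P = C − (C − P) = 61.57 − (15.7960) = 45.7740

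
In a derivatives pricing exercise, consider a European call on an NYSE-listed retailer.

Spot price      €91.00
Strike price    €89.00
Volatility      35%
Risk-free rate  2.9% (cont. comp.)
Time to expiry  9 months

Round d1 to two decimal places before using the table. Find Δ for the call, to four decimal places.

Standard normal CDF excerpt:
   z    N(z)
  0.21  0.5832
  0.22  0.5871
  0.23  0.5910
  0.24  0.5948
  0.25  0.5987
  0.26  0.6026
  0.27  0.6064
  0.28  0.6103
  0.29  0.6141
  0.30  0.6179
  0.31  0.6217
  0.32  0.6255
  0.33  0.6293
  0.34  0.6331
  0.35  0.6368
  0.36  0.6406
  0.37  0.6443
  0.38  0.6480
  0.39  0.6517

T = 0.75;  σ√T = 0.3031
d₁ = [ln(91/89) + (0.029 + ½·0.35²)·0.75] / (σ√T) = (0.0222 + 0.0677) / 0.3031 = 0.2966 ⇒ 0.30
N(d₁) = N(0.30) = 0.6179
Δ_call = N(d₁) = 0.6179

0.6179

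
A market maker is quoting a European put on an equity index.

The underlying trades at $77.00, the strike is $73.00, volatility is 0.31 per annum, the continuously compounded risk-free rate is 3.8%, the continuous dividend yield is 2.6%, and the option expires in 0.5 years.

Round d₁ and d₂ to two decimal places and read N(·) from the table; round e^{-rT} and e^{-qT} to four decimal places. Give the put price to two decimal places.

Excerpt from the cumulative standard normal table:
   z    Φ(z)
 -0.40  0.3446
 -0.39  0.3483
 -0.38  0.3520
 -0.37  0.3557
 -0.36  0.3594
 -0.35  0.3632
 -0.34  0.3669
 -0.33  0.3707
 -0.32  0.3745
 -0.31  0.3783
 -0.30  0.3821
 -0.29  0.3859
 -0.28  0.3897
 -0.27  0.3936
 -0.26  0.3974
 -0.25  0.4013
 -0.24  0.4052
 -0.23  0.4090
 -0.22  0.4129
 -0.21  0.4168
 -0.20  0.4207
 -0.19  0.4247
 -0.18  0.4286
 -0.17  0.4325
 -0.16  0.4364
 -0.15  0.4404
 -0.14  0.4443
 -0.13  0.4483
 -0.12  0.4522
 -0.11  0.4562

σ√T = 0.31 × 0.7071 = 0.2192
d₁ = [ln(77/73) + (0.038 − 0.026 + ½·0.31²)·0.5] / (σ√T) = (0.0533 + 0.0300) / 0.2192 = 0.3803 → 0.38
d₂ = 0.3803 − 0.2192 = 0.1611 → 0.16
e^(−qT) = e^(−0.026·0.5) = 0.9871;  e^(−rT) = e^(−0.038·0.5) = 0.9812
N(−d₂) = N(-0.16) = 0.4364;  N(−d₁) = N(-0.38) = 0.3520
P = 73·0.9812·0.4364 − 77·0.9871·0.3520 = 31.2583 − 26.7544 = 4.5039

$4.50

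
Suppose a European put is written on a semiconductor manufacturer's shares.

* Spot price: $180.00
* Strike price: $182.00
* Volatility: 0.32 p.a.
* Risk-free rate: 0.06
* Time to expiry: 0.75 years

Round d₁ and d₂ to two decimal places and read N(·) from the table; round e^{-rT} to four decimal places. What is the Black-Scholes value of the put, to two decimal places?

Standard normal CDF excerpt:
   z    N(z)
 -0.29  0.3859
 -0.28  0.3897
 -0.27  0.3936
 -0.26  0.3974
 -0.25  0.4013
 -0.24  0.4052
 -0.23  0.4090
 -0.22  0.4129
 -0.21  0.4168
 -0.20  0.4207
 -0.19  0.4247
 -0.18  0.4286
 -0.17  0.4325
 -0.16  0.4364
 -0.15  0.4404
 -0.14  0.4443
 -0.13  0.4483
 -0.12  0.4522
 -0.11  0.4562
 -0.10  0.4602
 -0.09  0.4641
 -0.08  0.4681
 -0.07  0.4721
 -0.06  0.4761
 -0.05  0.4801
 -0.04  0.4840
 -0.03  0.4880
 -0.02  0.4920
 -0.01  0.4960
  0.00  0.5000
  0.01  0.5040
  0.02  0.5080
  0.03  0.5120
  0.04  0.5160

σ√T = 0.32·√0.75 = 0.2771
ln(S/K) + (r + σ²/2)T = ln(180/182) + (0.06 + 0.32²/2)·0.75 = -0.0110 + 0.0834 = 0.0724
d₁ = 0.0724 / 0.2771 = 0.2611 which rounds to 0.26
d₂ = d₁ − σ√T = 0.2611 − 0.2771 = -0.0161 which rounds to -0.02
e^(−rT) = e^(−0.06·0.75) = 0.9560
P = 182·0.9560·N(0.02) − 180·N(-0.26) = 182·0.9560·0.5080 − 180·0.3974 = 88.3879 − 71.5320 = 16.8559

$16.86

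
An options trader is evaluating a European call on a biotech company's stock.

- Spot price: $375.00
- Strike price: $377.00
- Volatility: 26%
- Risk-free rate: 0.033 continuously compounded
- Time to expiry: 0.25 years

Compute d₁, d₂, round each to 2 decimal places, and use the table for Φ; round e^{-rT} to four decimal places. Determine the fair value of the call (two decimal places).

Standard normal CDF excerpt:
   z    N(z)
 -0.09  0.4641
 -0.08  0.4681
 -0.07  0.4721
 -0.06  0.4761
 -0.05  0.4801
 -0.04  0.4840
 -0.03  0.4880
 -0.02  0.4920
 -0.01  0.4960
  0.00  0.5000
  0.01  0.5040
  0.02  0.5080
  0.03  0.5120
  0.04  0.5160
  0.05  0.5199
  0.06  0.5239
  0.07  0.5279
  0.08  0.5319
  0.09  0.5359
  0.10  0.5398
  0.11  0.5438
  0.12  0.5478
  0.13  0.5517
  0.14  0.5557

$19.99

σ√T = 0.26·√0.25 = 0.1300
d₁ = [ln(375/377) + (0.033 + ½·0.26²)·0.25] / (σ√T) = (-0.0053 + 0.0167) / 0.1300 = 0.0875 ≈ 0.09
d₂ = 0.0875 − 0.1300 = -0.0425 ≈ -0.04
exp(−rT) = exp(−0.033·0.25) = 0.9918
N(d₁) = N(0.09) = 0.5359;  N(d₂) = N(-0.04) = 0.4840
C = 375·0.5359 − 377·0.9918·0.4840 = 200.9625 − 180.9718 = 19.9907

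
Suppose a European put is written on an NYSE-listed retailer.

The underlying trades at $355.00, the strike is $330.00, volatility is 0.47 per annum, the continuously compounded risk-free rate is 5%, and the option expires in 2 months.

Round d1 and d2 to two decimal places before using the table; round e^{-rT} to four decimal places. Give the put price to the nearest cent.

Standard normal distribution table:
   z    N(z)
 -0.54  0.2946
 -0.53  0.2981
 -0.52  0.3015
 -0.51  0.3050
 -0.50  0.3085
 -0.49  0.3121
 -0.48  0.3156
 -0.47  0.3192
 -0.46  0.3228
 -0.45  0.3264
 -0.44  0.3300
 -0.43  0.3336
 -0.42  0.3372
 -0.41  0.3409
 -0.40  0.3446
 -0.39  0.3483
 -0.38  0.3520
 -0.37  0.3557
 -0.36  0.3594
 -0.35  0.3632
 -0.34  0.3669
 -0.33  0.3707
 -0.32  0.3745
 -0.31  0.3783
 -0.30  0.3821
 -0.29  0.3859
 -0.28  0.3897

σ√T = 0.47 × 0.4082 = 0.1919
d₁ = [ln(355/330) + (0.05 + 0.47²/2)·0.1667] / 0.1919 = [0.0730 + 0.0267] / 0.1919 = 0.5200 which rounds to 0.52
d₂ = d₁ − σ√T = 0.5200 − 0.1919 = 0.3281 which rounds to 0.33
e^(−rT) = e^(−0.05·0.1667) = 0.9917
N(−d₂) = N(-0.33) = 0.3707;  N(−d₁) = N(-0.52) = 0.3015
P = 330·0.9917·0.3707 − 355·0.3015 = 121.3157 − 107.0325 = 14.2832

$14.28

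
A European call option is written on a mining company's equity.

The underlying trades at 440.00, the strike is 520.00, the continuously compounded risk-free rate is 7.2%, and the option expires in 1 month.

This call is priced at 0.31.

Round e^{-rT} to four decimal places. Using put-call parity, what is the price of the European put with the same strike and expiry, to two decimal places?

exp(−rT) = exp(−0.072·0.08333) = 0.9940
Put-call parity: C − P = S − K·e^(−rT) = 440 − 520·0.9940 = 440 − 516.8800 = -76.8800
P = C − (C − P) = 0.31 − (-76.8800) = 77.1900

77.19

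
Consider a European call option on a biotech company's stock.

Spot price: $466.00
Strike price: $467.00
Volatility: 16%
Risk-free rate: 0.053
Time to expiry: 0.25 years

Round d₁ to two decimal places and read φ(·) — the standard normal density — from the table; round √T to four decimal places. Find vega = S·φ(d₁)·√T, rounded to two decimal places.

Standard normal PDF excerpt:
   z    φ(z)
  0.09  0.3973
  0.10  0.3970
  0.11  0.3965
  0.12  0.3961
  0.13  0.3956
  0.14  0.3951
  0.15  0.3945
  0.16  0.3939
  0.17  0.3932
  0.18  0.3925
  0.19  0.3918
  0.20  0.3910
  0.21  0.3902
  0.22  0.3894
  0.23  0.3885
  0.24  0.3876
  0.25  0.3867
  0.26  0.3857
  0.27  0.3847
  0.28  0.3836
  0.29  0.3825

σ√T = 0.16·√0.25 = 0.0800
d₁ = [ln(466/467) + (0.053 + 0.16²/2)·0.25] / 0.0800 = [-0.0021 + 0.0164] / 0.0800 = 0.1788 ≈ 0.18
√T = √0.25 = 0.5000
φ(d₁) = φ(0.18) = 0.3925
vega = S·φ(d₁)·√T = 466·0.3925·0.5000 = 91.4525
(Vega is the same for a European call and put with the same parameters.)

91.45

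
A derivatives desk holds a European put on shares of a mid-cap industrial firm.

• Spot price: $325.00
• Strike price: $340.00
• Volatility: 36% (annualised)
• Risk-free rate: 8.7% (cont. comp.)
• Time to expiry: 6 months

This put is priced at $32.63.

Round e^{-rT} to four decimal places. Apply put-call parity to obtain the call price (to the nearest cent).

exp(−rT) = exp(−0.087·0.5) = 0.9574
Put-call parity: C − P = S − K·e^(−rT) = 325 − 340·0.9574 = 325 − 325.5160 = -0.5160
C = P + (C − P) = 32.63 + (-0.5160) = 32.1140

$32.11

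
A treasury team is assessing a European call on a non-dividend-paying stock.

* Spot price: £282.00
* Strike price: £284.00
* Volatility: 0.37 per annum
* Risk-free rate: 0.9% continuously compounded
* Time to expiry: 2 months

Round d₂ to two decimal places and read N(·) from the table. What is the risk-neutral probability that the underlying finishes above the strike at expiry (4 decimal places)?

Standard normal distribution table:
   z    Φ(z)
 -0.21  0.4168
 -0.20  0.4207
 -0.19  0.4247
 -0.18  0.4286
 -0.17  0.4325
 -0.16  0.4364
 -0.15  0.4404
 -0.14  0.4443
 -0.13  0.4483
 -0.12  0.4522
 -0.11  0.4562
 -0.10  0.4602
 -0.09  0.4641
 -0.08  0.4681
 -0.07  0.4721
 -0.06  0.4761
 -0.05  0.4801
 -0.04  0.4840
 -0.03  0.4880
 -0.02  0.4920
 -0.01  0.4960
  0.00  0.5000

0.4562

T = 0.1667;  σ√T = 0.1511
ln(S/K) + (r + σ²/2)T = ln(282/284) + (0.009 + 0.37²/2)·0.1667 = -0.0071 + 0.0129 = 0.0058
d₁ = 0.0058 / 0.1511 = 0.0387 ⇒ 0.04
d₂ = d₁ − σ√T = 0.0387 − 0.1511 = -0.1124 ⇒ -0.11
Risk-neutral Pr[S_T > K] = N(d₂) = N(-0.11) = 0.4562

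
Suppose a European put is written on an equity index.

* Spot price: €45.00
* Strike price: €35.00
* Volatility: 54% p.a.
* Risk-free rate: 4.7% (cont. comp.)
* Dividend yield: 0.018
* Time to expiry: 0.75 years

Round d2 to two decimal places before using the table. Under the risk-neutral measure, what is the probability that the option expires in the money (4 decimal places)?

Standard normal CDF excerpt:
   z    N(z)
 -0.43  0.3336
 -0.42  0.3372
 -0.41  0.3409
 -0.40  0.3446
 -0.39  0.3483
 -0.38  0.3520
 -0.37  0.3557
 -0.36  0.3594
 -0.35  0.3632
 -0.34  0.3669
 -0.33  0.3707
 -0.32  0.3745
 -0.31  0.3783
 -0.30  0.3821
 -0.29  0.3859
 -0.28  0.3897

0.3632

T = 0.75;  σ√T = 0.4677
ln(S/K) + (r − q + σ²/2)T = ln(45/35) + (0.047 − 0.018 + 0.54²/2)·0.75 = 0.2513 + 0.1311 = 0.3824
d₁ = 0.3824 / 0.4677 = 0.8177 ⇒ 0.82
d₂ = d₁ − σ√T = 0.8177 − 0.4677 = 0.3501 ⇒ 0.35
Pr(exercise) under Q = N(−d₂) = N(-0.35) = 0.3632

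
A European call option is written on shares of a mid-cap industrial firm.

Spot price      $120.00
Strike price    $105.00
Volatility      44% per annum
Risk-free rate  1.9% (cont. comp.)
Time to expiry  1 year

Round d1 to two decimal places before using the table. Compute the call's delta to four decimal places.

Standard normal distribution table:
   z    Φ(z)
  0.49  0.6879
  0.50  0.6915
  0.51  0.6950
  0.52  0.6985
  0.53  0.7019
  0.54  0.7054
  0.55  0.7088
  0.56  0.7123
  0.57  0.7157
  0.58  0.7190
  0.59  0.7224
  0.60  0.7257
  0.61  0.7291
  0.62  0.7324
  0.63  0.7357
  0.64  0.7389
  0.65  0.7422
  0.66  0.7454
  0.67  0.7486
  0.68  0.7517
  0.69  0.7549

σ√T = 0.44·√1 = 0.4400
d₁ = [ln(120/105) + (0.019 + 0.44²/2)·1] / 0.4400 = [0.1335 + 0.1158] / 0.4400 = 0.5667 → 0.57
N(d₁) = N(0.57) = 0.7157
Δ_call = N(d₁) = 0.7157

0.7157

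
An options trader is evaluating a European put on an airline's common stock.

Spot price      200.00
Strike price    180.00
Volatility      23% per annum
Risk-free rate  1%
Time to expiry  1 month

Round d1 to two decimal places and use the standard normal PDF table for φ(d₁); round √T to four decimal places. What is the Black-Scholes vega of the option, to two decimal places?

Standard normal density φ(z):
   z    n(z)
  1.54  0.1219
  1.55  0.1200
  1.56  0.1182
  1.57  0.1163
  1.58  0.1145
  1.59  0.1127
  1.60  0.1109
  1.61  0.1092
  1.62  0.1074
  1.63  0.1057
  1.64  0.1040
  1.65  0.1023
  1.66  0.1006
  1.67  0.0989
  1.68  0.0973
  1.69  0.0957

6.10

T = 0.08333;  σ√T = 0.0664
ln(S/K) + (r + σ²/2)T = ln(200/180) + (0.01 + 0.23²/2)·0.08333 = 0.1054 + 0.0030 = 0.1084
d₁ = 0.1084 / 0.0664 = 1.6326 which rounds to 1.63
√T = √0.08333 = 0.2887
φ(d₁) = φ(1.63) = 0.1057
vega = S·φ(d₁)·√T = 200·0.1057·0.2887 = 6.1031
(Call and put vega coincide under Black-Scholes.)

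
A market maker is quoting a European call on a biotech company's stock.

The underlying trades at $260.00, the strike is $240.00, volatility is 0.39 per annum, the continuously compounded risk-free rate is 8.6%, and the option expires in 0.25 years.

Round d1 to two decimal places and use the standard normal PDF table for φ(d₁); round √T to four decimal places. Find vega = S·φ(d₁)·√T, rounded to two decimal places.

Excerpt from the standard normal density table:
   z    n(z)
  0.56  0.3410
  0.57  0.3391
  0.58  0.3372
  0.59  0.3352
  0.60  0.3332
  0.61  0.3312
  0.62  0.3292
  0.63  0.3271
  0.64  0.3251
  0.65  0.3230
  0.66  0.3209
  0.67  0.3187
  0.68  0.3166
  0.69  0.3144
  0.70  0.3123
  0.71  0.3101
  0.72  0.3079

42.80

σ√T = 0.39·√0.25 = 0.1950
ln(S/K) + (r + σ²/2)T = ln(260/240) + (0.086 + 0.39²/2)·0.25 = 0.0800 + 0.0405 = 0.1206
d₁ = 0.1206 / 0.1950 = 0.6182 ≈ 0.62
√T = √0.25 = 0.5000
φ(d₁) = φ(0.62) = 0.3292
vega = S·φ(d₁)·√T = 260·0.3292·0.5000 = 42.7960
(Call and put vega coincide under Black-Scholes.)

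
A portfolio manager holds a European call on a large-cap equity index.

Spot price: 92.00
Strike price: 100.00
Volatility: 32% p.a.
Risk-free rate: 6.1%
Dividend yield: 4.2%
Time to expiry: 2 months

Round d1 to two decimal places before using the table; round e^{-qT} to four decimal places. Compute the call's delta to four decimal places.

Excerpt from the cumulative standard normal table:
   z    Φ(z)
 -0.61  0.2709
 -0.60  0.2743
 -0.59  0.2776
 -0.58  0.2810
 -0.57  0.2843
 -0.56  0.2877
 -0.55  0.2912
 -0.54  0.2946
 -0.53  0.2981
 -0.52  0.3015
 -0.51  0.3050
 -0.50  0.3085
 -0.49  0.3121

σ√T = 0.32 × 0.4082 = 0.1306
d₁ = [ln(92/100) + (0.061 − 0.042 + ½·0.32²)·0.1667] / (σ√T) = (-0.0834 + 0.0117) / 0.1306 = -0.5487 → -0.55
N(d₁) = N(-0.55) = 0.2912
Δ_call = exp(−qT)·N(d₁) = 0.9930·0.2912 = 0.2892

0.2892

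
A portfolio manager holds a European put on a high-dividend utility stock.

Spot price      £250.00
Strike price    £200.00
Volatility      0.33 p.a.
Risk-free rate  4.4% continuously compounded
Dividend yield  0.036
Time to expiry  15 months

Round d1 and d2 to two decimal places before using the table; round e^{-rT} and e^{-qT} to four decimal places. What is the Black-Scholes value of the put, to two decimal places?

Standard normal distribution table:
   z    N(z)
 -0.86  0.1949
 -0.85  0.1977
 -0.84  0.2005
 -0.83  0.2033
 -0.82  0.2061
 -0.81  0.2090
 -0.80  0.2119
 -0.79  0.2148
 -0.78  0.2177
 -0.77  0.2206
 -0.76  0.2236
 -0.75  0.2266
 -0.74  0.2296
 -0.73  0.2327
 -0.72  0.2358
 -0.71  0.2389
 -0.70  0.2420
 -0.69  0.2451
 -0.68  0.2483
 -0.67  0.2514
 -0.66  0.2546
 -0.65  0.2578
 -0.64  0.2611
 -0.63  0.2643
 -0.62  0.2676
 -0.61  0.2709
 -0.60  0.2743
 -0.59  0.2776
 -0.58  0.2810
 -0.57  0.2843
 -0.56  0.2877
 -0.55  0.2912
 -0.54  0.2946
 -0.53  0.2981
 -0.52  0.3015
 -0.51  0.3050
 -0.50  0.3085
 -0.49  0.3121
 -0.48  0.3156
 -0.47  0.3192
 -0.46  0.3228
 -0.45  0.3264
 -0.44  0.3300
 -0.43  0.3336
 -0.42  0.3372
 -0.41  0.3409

T = 1.25;  σ√T = 0.3690
d₁ = [ln(250/200) + (0.044 − 0.036 + ½·0.33²)·1.25] / (σ√T) = (0.2231 + 0.0781) / 0.3690 = 0.8164 ≈ 0.82
d₂ = 0.8164 − 0.3690 = 0.4474 ≈ 0.45
exp(−qT) = exp(−0.036·1.25) = 0.9560;  exp(−rT) = exp(−0.044·1.25) = 0.9465
P = 200·0.9465·N(-0.45) − 250·0.9560·N(-0.82) = 200·0.9465·0.3264 − 250·0.9560·0.2061 = 61.7875 − 49.2579 = 12.5296

£12.53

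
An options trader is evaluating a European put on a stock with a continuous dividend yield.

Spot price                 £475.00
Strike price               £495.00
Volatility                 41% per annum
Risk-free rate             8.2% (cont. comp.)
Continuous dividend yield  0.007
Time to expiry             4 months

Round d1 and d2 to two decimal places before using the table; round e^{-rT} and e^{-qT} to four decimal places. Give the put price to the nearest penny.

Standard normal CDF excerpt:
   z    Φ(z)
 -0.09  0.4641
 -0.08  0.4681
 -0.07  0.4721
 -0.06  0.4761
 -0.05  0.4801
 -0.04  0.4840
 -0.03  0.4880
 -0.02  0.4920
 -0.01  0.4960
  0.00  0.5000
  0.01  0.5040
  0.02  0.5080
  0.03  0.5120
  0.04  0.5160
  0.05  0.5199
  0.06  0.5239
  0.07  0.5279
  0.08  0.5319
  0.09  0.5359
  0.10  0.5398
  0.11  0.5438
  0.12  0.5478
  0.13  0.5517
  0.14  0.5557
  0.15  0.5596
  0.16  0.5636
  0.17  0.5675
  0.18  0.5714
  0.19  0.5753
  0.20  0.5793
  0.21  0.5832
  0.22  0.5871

£49.56

T = 0.3333;  σ√T = 0.2367
ln(S/K) + (r − q + σ²/2)T = ln(475/495) + (0.082 − 0.007 + 0.41²/2)·0.3333 = -0.0412 + 0.0530 = 0.0118
d₁ = 0.0118 / 0.2367 = 0.0497 → 0.05
d₂ = d₁ − σ√T = 0.0497 − 0.2367 = -0.1870 → -0.19
exp(−qT) = exp(−0.007·0.3333) = 0.9977;  exp(−rT) = exp(−0.082·0.3333) = 0.9730
P = 495·0.9730·N(0.19) − 475·0.9977·N(-0.05) = 495·0.9730·0.5753 − 475·0.9977·0.4801 = 277.0846 − 227.5230 = 49.5616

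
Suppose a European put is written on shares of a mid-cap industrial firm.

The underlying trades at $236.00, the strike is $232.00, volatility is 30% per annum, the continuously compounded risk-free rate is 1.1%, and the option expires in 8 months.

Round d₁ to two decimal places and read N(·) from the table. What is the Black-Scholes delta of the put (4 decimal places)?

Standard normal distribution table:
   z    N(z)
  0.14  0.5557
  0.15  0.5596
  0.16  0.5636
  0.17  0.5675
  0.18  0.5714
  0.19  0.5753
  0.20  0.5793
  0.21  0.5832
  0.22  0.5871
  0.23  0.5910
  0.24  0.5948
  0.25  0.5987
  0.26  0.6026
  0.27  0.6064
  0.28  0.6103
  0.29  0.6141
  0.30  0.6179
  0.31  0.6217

-0.4129

σ√T = 0.3 × 0.8165 = 0.2449
d₁ = [ln(236/232) + (0.011 + ½·0.3²)·0.6667] / (σ√T) = (0.0171 + 0.0373) / 0.2449 = 0.2222 ≈ 0.22
N(d₁) = N(0.22) = 0.5871
Δ_put = N(d₁) − 1 = 0.5871 − 1 = -0.4129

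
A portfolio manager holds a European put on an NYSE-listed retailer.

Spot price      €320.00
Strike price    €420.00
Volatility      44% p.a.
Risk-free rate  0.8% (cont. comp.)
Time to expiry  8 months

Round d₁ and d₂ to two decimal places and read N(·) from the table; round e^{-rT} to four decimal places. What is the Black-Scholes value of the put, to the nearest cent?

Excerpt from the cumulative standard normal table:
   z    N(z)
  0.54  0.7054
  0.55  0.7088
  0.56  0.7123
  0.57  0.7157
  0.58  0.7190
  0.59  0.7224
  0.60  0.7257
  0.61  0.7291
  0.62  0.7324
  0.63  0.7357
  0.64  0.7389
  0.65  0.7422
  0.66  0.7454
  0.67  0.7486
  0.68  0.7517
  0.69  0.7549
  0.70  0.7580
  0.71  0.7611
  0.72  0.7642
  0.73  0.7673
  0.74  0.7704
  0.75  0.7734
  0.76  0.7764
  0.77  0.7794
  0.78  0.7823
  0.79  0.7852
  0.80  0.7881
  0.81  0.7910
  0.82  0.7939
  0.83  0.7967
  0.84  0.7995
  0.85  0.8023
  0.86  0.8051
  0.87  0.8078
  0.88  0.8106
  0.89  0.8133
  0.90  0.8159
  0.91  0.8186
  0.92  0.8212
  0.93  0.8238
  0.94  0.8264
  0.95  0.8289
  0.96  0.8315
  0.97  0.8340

€115.14

T = 0.6667;  σ√T = 0.3593
d₁ = [ln(320/420) + (0.008 + 0.44²/2)·0.6667] / 0.3593 = [-0.2719 + 0.0699] / 0.3593 = -0.5625 → -0.56
d₂ = d₁ − σ√T = -0.5625 − 0.3593 = -0.9217 → -0.92
exp(−rT) = exp(−0.008·0.6667) = 0.9947
N(−d₂) = N(0.92) = 0.8212;  N(−d₁) = N(0.56) = 0.7123
P = 420·0.9947·0.8212 − 320·0.7123 = 343.0760 − 227.9360 = 115.1400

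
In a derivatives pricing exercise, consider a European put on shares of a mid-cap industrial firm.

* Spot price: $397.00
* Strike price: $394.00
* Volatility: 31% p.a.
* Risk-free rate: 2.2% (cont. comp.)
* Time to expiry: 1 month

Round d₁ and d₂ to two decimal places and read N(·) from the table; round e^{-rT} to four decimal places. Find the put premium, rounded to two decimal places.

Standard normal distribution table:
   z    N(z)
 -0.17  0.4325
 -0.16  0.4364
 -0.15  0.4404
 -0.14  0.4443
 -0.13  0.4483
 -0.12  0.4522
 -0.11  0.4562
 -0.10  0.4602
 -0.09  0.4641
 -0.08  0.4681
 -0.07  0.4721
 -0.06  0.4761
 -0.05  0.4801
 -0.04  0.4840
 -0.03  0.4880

$12.41

σ√T = 0.31·√0.08333 = 0.0895
d₁ = [ln(397/394) + (0.022 + 0.31²/2)·0.08333] / 0.0895 = [0.0076 + 0.0058] / 0.0895 = 0.1500 which rounds to 0.15
d₂ = d₁ − σ√T = 0.1500 − 0.0895 = 0.0605 which rounds to 0.06
exp(−rT) = exp(−0.022·0.08333) = 0.9982
N(−d₂) = N(-0.06) = 0.4761;  N(−d₁) = N(-0.15) = 0.4404
P = 394·0.9982·0.4761 − 397·0.4404 = 187.2457 − 174.8388 = 12.4069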